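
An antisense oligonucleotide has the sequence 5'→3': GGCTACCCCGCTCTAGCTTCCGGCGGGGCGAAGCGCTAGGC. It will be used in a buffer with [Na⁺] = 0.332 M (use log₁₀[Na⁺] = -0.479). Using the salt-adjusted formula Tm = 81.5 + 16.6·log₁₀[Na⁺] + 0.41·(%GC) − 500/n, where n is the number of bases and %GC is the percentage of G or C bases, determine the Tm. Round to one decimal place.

Length n = 41. Scanning the sequence gives G=15, A=5, T=6, C=15.
G+C = 30, so %GC = 30/41 × 100 = 73.171%
Salt term: 16.6 × (-0.479) = -7.951
GC term: 0.41 × 73.171 = 30; length term: −500/41 = −12.195
Tm = 81.5 + (-7.951) + 30 − 12.195 = 91.354 → 91.4°C

91.4°C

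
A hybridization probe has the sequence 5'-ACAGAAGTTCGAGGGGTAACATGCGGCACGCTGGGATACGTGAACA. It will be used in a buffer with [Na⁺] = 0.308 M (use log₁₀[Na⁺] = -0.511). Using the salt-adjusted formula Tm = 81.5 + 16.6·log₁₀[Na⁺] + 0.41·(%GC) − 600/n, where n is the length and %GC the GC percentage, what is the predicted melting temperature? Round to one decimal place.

82.3°C

Length n = 46. A=14, T=7, C=9, G=16
G+C = 25, so %GC = 25/46 × 100 = 54.348%
Salt term: 16.6 × (-0.511) = -8.483
GC term: 0.41 × 54.348 = 22.283; length term: −600/46 = −13.043
Tm = 81.5 + (-8.483) + 22.283 − 13.043 = 82.257 → 82.3°C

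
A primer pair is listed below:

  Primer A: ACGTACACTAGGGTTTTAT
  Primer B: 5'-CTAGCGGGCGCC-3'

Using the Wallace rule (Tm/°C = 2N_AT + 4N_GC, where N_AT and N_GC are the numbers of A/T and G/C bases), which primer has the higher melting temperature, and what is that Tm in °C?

Primer A: A+T=12, G+C=7 → Tm = 2(12)+4(7) = 52°C
Primer B: A+T=2, G+C=10 → Tm = 2(2)+4(10) = 44°C
52°C vs 44°C → primer A is higher.

Primer A, 52°C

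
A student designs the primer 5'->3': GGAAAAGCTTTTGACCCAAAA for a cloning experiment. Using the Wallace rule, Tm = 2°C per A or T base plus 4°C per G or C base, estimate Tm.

58°C

Scanning the sequence gives A=9, C=4, G=4, T=4.
A+T = 13, G+C = 8
Tm = 4·8 + 2·13 = 32 + 26 = 58°C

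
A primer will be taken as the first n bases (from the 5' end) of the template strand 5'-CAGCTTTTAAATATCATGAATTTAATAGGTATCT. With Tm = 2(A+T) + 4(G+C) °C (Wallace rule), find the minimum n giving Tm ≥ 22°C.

First 7 bases: CAGCTTT → Tm = 20°C (< 22°C)
First 8 bases: CAGCTTTT → Tm = 22°C (≥ 22°C)
Each additional base adds 2°C (A/T) or 4°C (G/C), so Tm is non-decreasing in n; n = 8 is the first length to reach 22°C.

n = 8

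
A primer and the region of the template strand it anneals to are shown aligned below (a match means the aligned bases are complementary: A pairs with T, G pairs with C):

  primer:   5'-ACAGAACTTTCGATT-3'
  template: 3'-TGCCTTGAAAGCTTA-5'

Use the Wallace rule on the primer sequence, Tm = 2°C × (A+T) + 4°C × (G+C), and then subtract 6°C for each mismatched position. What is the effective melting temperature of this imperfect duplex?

28°C

Primer base counts: A=5, T=5, G=2, C=3 → A+T=10, G+C=5
Perfect-match Tm = 2(10) + 4(5) = 20 + 20 = 40°C
Mismatches (positions where the bases are not complementary): 2 (at positions 3, 14)
Effective Tm = 40 − 2×6 = 40 − 12 = 28°C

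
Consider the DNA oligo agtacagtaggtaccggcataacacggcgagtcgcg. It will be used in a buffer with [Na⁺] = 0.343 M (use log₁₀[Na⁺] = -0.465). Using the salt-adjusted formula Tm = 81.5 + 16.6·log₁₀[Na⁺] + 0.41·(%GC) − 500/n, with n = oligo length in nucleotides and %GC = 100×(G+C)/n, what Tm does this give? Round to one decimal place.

83.8°C

Length n = 36. Base counts: G=12, C=9, A=10, T=5
G+C = 21, so %GC = 21/36 × 100 = 58.333%
Salt term: 16.6 × (-0.465) = -7.719
GC term: 0.41 × 58.333 = 23.917; length term: −500/36 = −13.889
Tm = 81.5 + (-7.719) + 23.917 − 13.889 = 83.809 → 83.8°C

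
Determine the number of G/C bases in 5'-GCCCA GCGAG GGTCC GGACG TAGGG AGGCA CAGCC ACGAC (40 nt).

Scanning the sequence gives G=16, C=13, T=2, A=9.
Total G or C: 16 + 13 = 29

29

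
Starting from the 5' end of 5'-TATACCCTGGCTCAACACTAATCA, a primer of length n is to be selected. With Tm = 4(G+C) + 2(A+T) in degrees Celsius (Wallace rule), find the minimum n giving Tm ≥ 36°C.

n = 12

First 11 bases: TATACCCTGGC → Tm = 34°C (< 36°C)
First 12 bases: TATACCCTGGCT → Tm = 36°C (≥ 36°C)
Since every base adds ≥2°C, Tm only increases with n, so the threshold is first crossed at n = 12.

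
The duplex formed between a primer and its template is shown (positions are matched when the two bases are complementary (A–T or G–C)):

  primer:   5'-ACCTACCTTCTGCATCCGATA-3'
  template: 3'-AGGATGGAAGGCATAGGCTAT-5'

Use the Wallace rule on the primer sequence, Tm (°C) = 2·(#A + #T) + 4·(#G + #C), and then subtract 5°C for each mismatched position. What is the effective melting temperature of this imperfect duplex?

Primer base counts: A=5, T=6, G=2, C=8 → A+T=11, G+C=10
Perfect-match Tm = 2(11) + 4(10) = 22 + 40 = 62°C
Mismatches (positions where the bases are not complementary): 3 (at positions 1, 11, 13)
Effective Tm = 62 − 3×5 = 62 − 15 = 47°C

47°C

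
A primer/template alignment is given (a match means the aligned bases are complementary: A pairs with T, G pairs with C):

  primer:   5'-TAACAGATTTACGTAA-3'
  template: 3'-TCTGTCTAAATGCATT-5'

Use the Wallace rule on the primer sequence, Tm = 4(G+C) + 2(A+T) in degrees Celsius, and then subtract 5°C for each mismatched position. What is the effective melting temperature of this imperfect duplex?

30°C

Primer base counts: A=7, T=5, G=2, C=2 → A+T=12, G+C=4
Perfect-match Tm = 2(12) + 4(4) = 24 + 16 = 40°C
Mismatches (positions where the bases are not complementary): 2 (at positions 1, 2)
Effective Tm = 40 − 2×5 = 40 − 10 = 30°C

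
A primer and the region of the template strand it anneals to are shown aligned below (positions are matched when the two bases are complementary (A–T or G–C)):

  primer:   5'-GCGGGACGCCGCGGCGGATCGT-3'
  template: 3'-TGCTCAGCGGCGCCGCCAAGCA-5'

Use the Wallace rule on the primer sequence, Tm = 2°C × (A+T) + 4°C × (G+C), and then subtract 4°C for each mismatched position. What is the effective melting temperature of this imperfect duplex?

Primer base counts: A=2, T=2, G=11, C=7 → A+T=4, G+C=18
Perfect-match Tm = 2(4) + 4(18) = 8 + 72 = 80°C
Mismatches (positions where the bases are not complementary): 4 (at positions 1, 4, 6, 18)
Effective Tm = 80 − 4×4 = 80 − 16 = 64°C

64°C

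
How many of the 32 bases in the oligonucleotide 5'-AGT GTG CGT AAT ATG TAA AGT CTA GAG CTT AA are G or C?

11

Counting bases: C=3, G=8, A=11, T=10
Total G or C: 8 + 3 = 11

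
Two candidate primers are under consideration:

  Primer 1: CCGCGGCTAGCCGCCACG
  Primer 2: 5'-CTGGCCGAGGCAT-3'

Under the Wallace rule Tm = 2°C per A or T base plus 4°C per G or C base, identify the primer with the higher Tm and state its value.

Primer 1: A+T=3, G+C=15 → Tm = 2(3)+4(15) = 66°C
Primer 2: A+T=4, G+C=9 → Tm = 2(4)+4(9) = 44°C
66°C vs 44°C → primer 1 is higher.

Primer 1, 66°C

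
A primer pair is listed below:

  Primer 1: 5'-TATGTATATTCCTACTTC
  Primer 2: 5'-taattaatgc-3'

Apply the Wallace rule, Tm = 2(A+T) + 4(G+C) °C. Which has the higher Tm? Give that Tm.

Primer 1, 46°C

Primer 1: A+T=13, G+C=5 → Tm = 2(13)+4(5) = 46°C
Primer 2: A+T=8, G+C=2 → Tm = 2(8)+4(2) = 24°C
46°C vs 24°C → primer 1 is higher.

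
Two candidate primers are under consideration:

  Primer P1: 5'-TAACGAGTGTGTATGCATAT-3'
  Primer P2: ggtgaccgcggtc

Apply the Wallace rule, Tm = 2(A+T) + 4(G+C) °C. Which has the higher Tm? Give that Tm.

Primer P1: A+T=13, G+C=7 → Tm = 2(13)+4(7) = 54°C
Primer P2: A+T=3, G+C=10 → Tm = 2(3)+4(10) = 46°C
54°C vs 46°C → primer P1 is higher.

Primer P1, 54°C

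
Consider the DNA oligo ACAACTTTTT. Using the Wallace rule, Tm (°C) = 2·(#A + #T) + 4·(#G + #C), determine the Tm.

Scanning the sequence gives A=3, G=0, T=5, C=2.
A+T = 8, G+C = 2
Tm = 2(8) + 4(2) = 16 + 8 = 24°C

24°C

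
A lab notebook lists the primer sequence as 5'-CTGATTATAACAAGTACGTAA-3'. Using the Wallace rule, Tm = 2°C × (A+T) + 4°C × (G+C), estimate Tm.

54°C

Scanning the sequence gives C=3, T=6, A=9, G=3.
A+T = 15, G+C = 6
Tm = 2×15 + 4×6 = 54°C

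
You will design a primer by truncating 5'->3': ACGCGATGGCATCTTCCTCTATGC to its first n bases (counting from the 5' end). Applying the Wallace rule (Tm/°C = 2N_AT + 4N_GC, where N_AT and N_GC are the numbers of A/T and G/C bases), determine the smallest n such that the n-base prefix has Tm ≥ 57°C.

n = 19

First 18 bases: ACGCGATGGCATCTTCCT → Tm = 56°C (< 57°C)
First 19 bases: ACGCGATGGCATCTTCCTC → Tm = 60°C (≥ 57°C)
Each additional base adds 2°C (A/T) or 4°C (G/C), so Tm is non-decreasing in n; n = 19 is the first length to reach 57°C.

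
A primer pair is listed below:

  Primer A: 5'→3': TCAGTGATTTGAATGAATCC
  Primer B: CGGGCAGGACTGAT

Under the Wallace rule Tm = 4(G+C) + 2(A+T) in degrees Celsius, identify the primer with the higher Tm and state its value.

Primer A: A+T=13, G+C=7 → Tm = 2(13)+4(7) = 54°C
Primer B: A+T=5, G+C=9 → Tm = 2(5)+4(9) = 46°C
54°C vs 46°C → primer A is higher.

Primer A, 54°C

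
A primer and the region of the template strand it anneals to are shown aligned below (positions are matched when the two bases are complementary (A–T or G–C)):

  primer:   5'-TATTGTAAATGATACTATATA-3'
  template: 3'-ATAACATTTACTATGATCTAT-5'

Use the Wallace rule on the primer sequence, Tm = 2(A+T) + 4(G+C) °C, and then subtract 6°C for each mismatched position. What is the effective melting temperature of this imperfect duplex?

42°C

Primer base counts: A=9, T=9, G=2, C=1 → A+T=18, G+C=3
Perfect-match Tm = 2(18) + 4(3) = 36 + 12 = 48°C
Mismatches (positions where the bases are not complementary): 1 (at position 18)
Effective Tm = 48 − 1×6 = 48 − 6 = 42°C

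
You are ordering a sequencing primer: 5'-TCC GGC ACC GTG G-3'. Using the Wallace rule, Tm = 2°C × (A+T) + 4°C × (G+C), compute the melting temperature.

46°C

Base counts: T=2, A=1, C=5, G=5
So N_AT = 3 and N_GC = 10.
Tm = 4·10 + 2·3 = 40 + 6 = 46°C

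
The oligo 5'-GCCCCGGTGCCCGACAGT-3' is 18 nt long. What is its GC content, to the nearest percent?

Counting bases: A=2, G=6, C=8, T=2
G+C = 6 + 8 = 14 out of 18 bases
%GC = 14/18 × 100 = 77.78% ≈ 78%

78%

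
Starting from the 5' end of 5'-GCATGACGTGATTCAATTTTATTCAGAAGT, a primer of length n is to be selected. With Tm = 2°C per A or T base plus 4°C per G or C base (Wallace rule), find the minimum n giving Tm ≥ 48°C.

First 16 bases: GCATGACGTGATTCAA → Tm = 46°C (< 48°C)
First 17 bases: GCATGACGTGATTCAAT → Tm = 48°C (≥ 48°C)
Since every base adds ≥2°C, Tm only increases with n, so the threshold is first crossed at n = 17.

n = 17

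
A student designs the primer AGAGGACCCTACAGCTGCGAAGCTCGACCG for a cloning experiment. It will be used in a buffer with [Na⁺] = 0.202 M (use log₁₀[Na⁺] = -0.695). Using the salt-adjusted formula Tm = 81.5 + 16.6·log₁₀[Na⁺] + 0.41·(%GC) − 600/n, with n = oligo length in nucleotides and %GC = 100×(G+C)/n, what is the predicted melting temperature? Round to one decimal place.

Length n = 30. Base counts: G=9, C=10, A=8, T=3
G+C = 19, so %GC = 19/30 × 100 = 63.333%
Salt term: 16.6 × (-0.695) = -11.537
GC term: 0.41 × 63.333 = 25.967; length term: −600/30 = −20
Tm = 81.5 + (-11.537) + 25.967 − 20 = 75.93 → 75.9°C

75.9°C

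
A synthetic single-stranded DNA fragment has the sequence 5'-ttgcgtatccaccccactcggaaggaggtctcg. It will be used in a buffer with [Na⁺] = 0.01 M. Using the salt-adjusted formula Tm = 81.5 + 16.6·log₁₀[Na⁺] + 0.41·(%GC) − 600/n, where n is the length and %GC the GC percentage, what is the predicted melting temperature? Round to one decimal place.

Length n = 33. G=9, T=7, A=6, C=11
G+C = 20, so %GC = 20/33 × 100 = 60.606%
Salt term: 16.6 × (-2) = -33.2
GC term: 0.41 × 60.606 = 24.848; length term: −600/33 = −18.182
Tm = 81.5 + (-33.2) + 24.848 − 18.182 = 54.966 → 55.0°C

55.0°C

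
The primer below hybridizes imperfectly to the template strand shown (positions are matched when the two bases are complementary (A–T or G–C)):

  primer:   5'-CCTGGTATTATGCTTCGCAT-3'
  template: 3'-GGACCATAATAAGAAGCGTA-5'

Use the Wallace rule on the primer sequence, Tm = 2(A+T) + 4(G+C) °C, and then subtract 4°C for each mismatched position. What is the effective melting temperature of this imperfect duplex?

54°C

Primer base counts: A=3, T=8, G=4, C=5 → A+T=11, G+C=9
Perfect-match Tm = 2(11) + 4(9) = 22 + 36 = 58°C
Mismatches (positions where the bases are not complementary): 1 (at position 12)
Effective Tm = 58 − 1×4 = 58 − 4 = 54°C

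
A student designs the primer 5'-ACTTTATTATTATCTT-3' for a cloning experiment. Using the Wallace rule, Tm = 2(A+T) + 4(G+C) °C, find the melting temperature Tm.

G=0, T=10, C=2, A=4
AT pairs contribute 14, GC pairs contribute 2.
Tm = 4·2 + 2·14 = 8 + 28 = 36°C

36°C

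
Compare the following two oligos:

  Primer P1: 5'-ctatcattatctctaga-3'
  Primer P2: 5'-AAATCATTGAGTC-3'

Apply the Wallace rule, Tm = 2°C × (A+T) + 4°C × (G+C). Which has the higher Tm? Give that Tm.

Primer P1: A+T=12, G+C=5 → Tm = 2(12)+4(5) = 44°C
Primer P2: A+T=9, G+C=4 → Tm = 2(9)+4(4) = 34°C
44°C vs 34°C → primer P1 is higher.

Primer P1, 44°C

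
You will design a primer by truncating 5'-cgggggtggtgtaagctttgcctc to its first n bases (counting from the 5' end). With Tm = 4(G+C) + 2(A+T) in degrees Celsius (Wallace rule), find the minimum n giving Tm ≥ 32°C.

First 8 bases: CGGGGGTG → Tm = 30°C (< 32°C)
First 9 bases: CGGGGGTGG → Tm = 34°C (≥ 32°C)
Since every base adds ≥2°C, Tm only increases with n, so the threshold is first crossed at n = 9.

n = 9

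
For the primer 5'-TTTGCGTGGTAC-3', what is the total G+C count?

6

A=1, T=5, C=2, G=4
Total G or C: 4 + 2 = 6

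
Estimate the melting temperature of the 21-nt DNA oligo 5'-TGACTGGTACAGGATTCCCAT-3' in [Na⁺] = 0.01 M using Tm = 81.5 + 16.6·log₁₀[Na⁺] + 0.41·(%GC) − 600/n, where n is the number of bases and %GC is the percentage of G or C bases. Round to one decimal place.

39.3°C

Length n = 21. Counting bases: T=6, G=5, A=5, C=5
G+C = 10, so %GC = 10/21 × 100 = 47.619%
Salt term: 16.6 × (-2) = -33.2
GC term: 0.41 × 47.619 = 19.524; length term: −600/21 = −28.571
Tm = 81.5 + (-33.2) + 19.524 − 28.571 = 39.253 → 39.3°C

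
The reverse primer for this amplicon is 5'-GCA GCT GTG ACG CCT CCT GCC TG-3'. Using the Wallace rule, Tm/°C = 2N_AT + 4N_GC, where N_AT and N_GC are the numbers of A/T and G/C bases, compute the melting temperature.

78°C

Base counts: T=5, C=9, A=2, G=7
A+T = 7, G+C = 16
Tm = 2×7 + 4×16 = 78°C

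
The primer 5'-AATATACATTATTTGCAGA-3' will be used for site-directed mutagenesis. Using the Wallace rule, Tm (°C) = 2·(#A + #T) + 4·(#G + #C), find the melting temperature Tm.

Base counts: A=8, G=2, T=7, C=2
AT pairs contribute 15, GC pairs contribute 4.
Tm = 2×15 + 4×4 = 46°C

46°C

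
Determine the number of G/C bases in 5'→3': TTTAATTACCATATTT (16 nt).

C=2, T=9, G=0, A=5
Total G or C: 0 + 2 = 2

2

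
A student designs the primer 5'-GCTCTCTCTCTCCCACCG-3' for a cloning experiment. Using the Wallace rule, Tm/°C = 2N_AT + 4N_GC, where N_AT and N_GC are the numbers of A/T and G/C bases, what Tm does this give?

60°C

Counting bases: G=2, T=5, A=1, C=10
A+T = 6, G+C = 12
Tm = 2×6 + 4×12 = 60°C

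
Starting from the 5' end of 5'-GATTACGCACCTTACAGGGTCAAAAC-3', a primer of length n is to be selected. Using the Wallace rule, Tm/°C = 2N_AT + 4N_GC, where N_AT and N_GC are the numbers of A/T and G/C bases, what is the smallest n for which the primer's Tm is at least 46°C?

n = 16

First 15 bases: GATTACGCACCTTAC → Tm = 44°C (< 46°C)
First 16 bases: GATTACGCACCTTACA → Tm = 46°C (≥ 46°C)
Each additional base adds 2°C (A/T) or 4°C (G/C), so Tm is non-decreasing in n; n = 16 is the first length to reach 46°C.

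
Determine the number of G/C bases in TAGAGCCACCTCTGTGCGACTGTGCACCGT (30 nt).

18

Scanning the sequence gives A=5, C=10, T=7, G=8.
G+C = 8 + 10 = 18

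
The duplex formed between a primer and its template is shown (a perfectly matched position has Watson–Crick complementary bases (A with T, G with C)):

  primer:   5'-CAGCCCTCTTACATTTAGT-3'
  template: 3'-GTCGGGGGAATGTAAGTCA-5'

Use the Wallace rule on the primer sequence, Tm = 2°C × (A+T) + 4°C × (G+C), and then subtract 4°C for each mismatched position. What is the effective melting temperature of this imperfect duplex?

46°C

Primer base counts: A=4, T=7, G=2, C=6 → A+T=11, G+C=8
Perfect-match Tm = 2(11) + 4(8) = 22 + 32 = 54°C
Mismatches (positions where the bases are not complementary): 2 (at positions 7, 16)
Effective Tm = 54 − 2×4 = 54 − 8 = 46°C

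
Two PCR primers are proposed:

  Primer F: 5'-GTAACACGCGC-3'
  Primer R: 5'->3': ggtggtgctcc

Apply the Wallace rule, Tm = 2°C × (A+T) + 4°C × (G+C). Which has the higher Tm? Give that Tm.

Primer R, 38°C

Primer F: A+T=4, G+C=7 → Tm = 2(4)+4(7) = 36°C
Primer R: A+T=3, G+C=8 → Tm = 2(3)+4(8) = 38°C
36°C vs 38°C → primer R is higher.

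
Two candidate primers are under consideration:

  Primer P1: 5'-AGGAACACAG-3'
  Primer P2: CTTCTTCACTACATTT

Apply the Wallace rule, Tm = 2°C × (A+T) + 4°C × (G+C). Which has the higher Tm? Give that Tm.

Primer P2, 42°C

Primer P1: A+T=5, G+C=5 → Tm = 2(5)+4(5) = 30°C
Primer P2: A+T=11, G+C=5 → Tm = 2(11)+4(5) = 42°C
30°C vs 42°C → primer P2 is higher.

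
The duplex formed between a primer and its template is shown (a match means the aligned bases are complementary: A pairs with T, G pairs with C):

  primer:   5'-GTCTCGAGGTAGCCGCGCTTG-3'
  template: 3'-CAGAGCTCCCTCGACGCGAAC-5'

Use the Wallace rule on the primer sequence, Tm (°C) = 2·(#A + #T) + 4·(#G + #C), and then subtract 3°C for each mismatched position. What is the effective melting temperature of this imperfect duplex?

Primer base counts: A=2, T=5, G=8, C=6 → A+T=7, G+C=14
Perfect-match Tm = 2(7) + 4(14) = 14 + 56 = 70°C
Mismatches (positions where the bases are not complementary): 2 (at positions 10, 14)
Effective Tm = 70 − 2×3 = 70 − 6 = 64°C

64°C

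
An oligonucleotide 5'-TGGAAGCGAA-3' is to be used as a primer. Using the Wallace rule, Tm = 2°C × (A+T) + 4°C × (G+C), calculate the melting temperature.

30°C

Counting bases: C=1, G=4, A=4, T=1
So N_AT = 5 and N_GC = 5.
Tm = 2(5) + 4(5) = 10 + 20 = 30°C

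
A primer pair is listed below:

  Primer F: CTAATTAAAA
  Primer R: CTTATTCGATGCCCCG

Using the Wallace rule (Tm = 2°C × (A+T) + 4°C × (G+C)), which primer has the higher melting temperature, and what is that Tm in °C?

Primer R, 50°C

Primer F: A+T=9, G+C=1 → Tm = 2(9)+4(1) = 22°C
Primer R: A+T=7, G+C=9 → Tm = 2(7)+4(9) = 50°C
22°C vs 50°C → primer R is higher.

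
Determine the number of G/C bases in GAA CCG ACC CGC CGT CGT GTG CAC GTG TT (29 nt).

Counting bases: G=9, A=4, T=6, C=10
Total G or C: 9 + 10 = 19

19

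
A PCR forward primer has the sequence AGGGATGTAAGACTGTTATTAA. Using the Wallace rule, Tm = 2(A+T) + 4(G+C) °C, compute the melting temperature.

58°C

Counting bases: T=7, C=1, A=8, G=6
So N_AT = 15 and N_GC = 7.
Tm = 2×15 + 4×7 = 58°C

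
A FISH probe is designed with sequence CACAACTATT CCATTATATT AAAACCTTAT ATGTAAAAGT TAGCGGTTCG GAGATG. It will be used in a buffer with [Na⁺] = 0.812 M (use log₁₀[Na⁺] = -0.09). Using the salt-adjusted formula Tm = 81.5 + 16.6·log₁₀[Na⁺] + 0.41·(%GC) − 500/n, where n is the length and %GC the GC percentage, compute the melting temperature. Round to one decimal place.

Length n = 56. G=9, T=18, A=20, C=9
G+C = 18, so %GC = 18/56 × 100 = 32.143%
Salt term: 16.6 × (-0.09) = -1.494
GC term: 0.41 × 32.143 = 13.179; length term: −500/56 = −8.929
Tm = 81.5 + (-1.494) + 13.179 − 8.929 = 84.256 → 84.3°C

84.3°C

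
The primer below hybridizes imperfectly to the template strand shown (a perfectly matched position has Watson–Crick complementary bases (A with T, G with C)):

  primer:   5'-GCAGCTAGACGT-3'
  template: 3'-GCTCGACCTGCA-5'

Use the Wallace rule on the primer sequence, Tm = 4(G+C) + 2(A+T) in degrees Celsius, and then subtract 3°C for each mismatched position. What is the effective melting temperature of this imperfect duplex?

29°C

Primer base counts: A=3, T=2, G=4, C=3 → A+T=5, G+C=7
Perfect-match Tm = 2(5) + 4(7) = 10 + 28 = 38°C
Mismatches (positions where the bases are not complementary): 3 (at positions 1, 2, 7)
Effective Tm = 38 − 3×3 = 38 − 9 = 29°C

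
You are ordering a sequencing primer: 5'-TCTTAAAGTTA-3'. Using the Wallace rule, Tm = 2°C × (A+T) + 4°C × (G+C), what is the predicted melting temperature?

26°C

C=1, T=5, A=4, G=1
So N_AT = 9 and N_GC = 2.
Tm = 4·2 + 2·9 = 8 + 18 = 26°C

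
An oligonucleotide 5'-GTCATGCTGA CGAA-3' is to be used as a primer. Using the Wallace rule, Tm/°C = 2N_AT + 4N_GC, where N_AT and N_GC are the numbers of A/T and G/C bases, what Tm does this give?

42°C

Counting bases: T=3, C=3, A=4, G=4
AT pairs contribute 7, GC pairs contribute 7.
Tm = 2(7) + 4(7) = 14 + 28 = 42°C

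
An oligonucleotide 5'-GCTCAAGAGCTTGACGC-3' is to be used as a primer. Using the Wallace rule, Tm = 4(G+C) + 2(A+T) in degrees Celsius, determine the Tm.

54°C

Scanning the sequence gives G=5, A=4, T=3, C=5.
So N_AT = 7 and N_GC = 10.
Tm = 4·10 + 2·7 = 40 + 14 = 54°C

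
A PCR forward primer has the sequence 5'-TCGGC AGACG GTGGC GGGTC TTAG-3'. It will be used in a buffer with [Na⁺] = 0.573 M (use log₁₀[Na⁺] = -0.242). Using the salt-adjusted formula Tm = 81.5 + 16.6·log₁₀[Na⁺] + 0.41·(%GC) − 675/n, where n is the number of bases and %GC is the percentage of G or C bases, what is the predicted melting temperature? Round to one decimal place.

76.7°C

Length n = 24. Scanning the sequence gives C=5, G=11, A=3, T=5.
G+C = 16, so %GC = 16/24 × 100 = 66.667%
Salt term: 16.6 × (-0.242) = -4.017
GC term: 0.41 × 66.667 = 27.333; length term: −675/24 = −28.125
Tm = 81.5 + (-4.017) + 27.333 − 28.125 = 76.691 → 76.7°C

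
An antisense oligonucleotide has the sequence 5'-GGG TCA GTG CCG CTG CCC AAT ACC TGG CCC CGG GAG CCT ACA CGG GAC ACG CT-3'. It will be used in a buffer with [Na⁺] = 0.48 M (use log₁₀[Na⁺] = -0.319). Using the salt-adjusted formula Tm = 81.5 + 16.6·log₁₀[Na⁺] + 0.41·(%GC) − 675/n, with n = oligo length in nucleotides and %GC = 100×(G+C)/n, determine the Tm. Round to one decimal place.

92.1°C

Length n = 53. G=17, A=9, C=20, T=7
G+C = 37, so %GC = 37/53 × 100 = 69.811%
Salt term: 16.6 × (-0.319) = -5.295
GC term: 0.41 × 69.811 = 28.623; length term: −675/53 = −12.736
Tm = 81.5 + (-5.295) + 28.623 − 12.736 = 92.092 → 92.1°C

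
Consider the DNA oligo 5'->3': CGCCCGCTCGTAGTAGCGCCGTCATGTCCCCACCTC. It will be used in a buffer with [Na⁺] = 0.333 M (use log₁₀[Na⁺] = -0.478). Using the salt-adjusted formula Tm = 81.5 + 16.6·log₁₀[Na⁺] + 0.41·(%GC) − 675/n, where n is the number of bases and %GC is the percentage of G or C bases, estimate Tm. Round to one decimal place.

83.3°C

Length n = 36. C=17, T=7, G=8, A=4
G+C = 25, so %GC = 25/36 × 100 = 69.444%
Salt term: 16.6 × (-0.478) = -7.935
GC term: 0.41 × 69.444 = 28.472; length term: −675/36 = −18.75
Tm = 81.5 + (-7.935) + 28.472 − 18.75 = 83.287 → 83.3°C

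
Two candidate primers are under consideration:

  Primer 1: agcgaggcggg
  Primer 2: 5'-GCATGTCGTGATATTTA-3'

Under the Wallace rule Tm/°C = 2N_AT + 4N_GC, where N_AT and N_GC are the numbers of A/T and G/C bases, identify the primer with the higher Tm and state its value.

Primer 2, 46°C

Primer 1: A+T=2, G+C=9 → Tm = 2(2)+4(9) = 40°C
Primer 2: A+T=11, G+C=6 → Tm = 2(11)+4(6) = 46°C
40°C vs 46°C → primer 2 is higher.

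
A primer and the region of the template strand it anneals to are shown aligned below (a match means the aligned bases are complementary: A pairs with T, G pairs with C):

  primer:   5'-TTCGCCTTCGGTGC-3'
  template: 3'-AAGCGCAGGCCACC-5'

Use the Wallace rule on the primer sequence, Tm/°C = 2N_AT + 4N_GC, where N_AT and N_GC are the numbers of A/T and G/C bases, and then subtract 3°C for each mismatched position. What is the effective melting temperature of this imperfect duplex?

Primer base counts: A=0, T=5, G=4, C=5 → A+T=5, G+C=9
Perfect-match Tm = 2(5) + 4(9) = 10 + 36 = 46°C
Mismatches (positions where the bases are not complementary): 3 (at positions 6, 8, 14)
Effective Tm = 46 − 3×3 = 46 − 9 = 37°C

37°C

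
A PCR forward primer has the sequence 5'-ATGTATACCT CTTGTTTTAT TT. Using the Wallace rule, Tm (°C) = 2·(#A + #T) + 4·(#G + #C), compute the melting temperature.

54°C

G=2, C=3, T=13, A=4
AT pairs contribute 17, GC pairs contribute 5.
Tm = 4·5 + 2·17 = 20 + 34 = 54°C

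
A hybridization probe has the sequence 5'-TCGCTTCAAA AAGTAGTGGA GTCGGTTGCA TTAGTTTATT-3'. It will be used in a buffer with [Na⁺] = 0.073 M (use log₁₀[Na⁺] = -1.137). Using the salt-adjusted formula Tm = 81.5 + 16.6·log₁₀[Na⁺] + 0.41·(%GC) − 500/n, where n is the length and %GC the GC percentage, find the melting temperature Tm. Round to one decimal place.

Length n = 40. Scanning the sequence gives A=10, G=10, C=5, T=15.
G+C = 15, so %GC = 15/40 × 100 = 37.5%
Salt term: 16.6 × (-1.137) = -18.874
GC term: 0.41 × 37.5 = 15.375; length term: −500/40 = −12.5
Tm = 81.5 + (-18.874) + 15.375 − 12.5 = 65.501 → 65.5°C

65.5°C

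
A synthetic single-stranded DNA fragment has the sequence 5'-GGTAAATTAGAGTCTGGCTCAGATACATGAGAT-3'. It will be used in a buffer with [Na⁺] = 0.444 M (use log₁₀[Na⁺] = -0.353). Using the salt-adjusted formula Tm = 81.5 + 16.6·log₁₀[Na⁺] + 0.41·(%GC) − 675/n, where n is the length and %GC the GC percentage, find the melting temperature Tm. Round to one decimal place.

71.3°C

Length n = 33. Counting bases: T=9, C=4, A=11, G=9
G+C = 13, so %GC = 13/33 × 100 = 39.394%
Salt term: 16.6 × (-0.353) = -5.86
GC term: 0.41 × 39.394 = 16.152; length term: −675/33 = −20.455
Tm = 81.5 + (-5.86) + 16.152 − 20.455 = 71.337 → 71.3°C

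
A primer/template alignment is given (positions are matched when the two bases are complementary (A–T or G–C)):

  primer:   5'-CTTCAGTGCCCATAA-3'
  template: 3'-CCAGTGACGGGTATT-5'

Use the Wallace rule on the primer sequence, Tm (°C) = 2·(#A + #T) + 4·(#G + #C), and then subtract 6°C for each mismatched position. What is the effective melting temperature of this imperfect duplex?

26°C

Primer base counts: A=4, T=4, G=2, C=5 → A+T=8, G+C=7
Perfect-match Tm = 2(8) + 4(7) = 16 + 28 = 44°C
Mismatches (positions where the bases are not complementary): 3 (at positions 1, 2, 6)
Effective Tm = 44 − 3×6 = 44 − 18 = 26°C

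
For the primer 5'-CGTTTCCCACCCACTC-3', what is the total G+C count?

10

Base counts: T=4, A=2, C=9, G=1
G+C = 1 + 9 = 10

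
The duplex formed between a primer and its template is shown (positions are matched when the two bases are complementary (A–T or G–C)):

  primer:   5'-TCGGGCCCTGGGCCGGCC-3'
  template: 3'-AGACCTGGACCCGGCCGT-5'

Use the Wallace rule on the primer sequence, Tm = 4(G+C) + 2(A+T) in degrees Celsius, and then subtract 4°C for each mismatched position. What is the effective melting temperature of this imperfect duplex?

56°C

Primer base counts: A=0, T=2, G=8, C=8 → A+T=2, G+C=16
Perfect-match Tm = 2(2) + 4(16) = 4 + 64 = 68°C
Mismatches (positions where the bases are not complementary): 3 (at positions 3, 6, 18)
Effective Tm = 68 − 3×4 = 68 − 12 = 56°C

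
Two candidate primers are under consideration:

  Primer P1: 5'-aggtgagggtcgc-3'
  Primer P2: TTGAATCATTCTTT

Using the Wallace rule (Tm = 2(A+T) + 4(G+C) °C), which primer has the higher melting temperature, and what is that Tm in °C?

Primer P1, 44°C

Primer P1: A+T=4, G+C=9 → Tm = 2(4)+4(9) = 44°C
Primer P2: A+T=11, G+C=3 → Tm = 2(11)+4(3) = 34°C
44°C vs 34°C → primer P1 is higher.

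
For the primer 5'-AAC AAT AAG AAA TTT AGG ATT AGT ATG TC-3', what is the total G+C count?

Scanning the sequence gives C=2, A=13, G=5, T=9.
Total G or C: 5 + 2 = 7

7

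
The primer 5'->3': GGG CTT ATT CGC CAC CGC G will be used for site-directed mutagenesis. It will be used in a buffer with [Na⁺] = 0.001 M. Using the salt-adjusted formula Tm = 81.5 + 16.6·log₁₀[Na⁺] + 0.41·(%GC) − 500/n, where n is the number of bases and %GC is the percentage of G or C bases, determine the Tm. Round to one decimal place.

Length n = 19. Base counts: G=6, T=4, A=2, C=7
G+C = 13, so %GC = 13/19 × 100 = 68.421%
Salt term: 16.6 × (-3) = -49.8
GC term: 0.41 × 68.421 = 28.053; length term: −500/19 = −26.316
Tm = 81.5 + (-49.8) + 28.053 − 26.316 = 33.437 → 33.4°C

33.4°C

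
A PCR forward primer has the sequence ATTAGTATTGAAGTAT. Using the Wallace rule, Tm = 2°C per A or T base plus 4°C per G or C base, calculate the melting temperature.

Scanning the sequence gives T=7, C=0, G=3, A=6.
So N_AT = 13 and N_GC = 3.
Tm = 2×13 + 4×3 = 38°C

38°C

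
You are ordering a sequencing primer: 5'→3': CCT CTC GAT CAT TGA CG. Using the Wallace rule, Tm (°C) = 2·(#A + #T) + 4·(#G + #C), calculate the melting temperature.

Base counts: A=3, G=3, C=6, T=5
So N_AT = 8 and N_GC = 9.
Tm = 2×8 + 4×9 = 52°C

52°C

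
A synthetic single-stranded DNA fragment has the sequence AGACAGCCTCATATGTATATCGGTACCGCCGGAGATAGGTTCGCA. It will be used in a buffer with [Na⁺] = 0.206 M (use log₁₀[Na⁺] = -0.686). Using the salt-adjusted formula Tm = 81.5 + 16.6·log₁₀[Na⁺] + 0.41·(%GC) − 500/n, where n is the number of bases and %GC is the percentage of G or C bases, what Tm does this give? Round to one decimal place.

80.0°C

Length n = 45. Scanning the sequence gives G=12, C=11, A=12, T=10.
G+C = 23, so %GC = 23/45 × 100 = 51.111%
Salt term: 16.6 × (-0.686) = -11.388
GC term: 0.41 × 51.111 = 20.956; length term: −500/45 = −11.111
Tm = 81.5 + (-11.388) + 20.956 − 11.111 = 79.957 → 80.0°C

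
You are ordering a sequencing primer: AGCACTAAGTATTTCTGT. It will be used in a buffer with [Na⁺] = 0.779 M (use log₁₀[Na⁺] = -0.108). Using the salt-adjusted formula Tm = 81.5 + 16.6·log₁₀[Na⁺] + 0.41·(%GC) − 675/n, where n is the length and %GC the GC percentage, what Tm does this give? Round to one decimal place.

Length n = 18. T=7, G=3, A=5, C=3
G+C = 6, so %GC = 6/18 × 100 = 33.333%
Salt term: 16.6 × (-0.108) = -1.793
GC term: 0.41 × 33.333 = 13.667; length term: −675/18 = −37.5
Tm = 81.5 + (-1.793) + 13.667 − 37.5 = 55.874 → 55.9°C

55.9°C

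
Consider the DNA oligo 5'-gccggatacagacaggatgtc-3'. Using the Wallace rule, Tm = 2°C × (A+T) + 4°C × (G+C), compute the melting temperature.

66°C

Counting bases: T=3, G=7, A=6, C=5
So N_AT = 9 and N_GC = 12.
Tm = 2(9) + 4(12) = 18 + 48 = 66°C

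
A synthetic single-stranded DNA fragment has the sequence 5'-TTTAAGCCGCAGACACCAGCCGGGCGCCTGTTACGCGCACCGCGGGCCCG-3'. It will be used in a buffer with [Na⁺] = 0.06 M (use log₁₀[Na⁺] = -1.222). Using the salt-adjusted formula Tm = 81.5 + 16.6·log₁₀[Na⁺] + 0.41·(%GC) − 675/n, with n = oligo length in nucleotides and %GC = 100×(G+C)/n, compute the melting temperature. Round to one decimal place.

Length n = 50. T=6, G=16, C=20, A=8
G+C = 36, so %GC = 36/50 × 100 = 72%
Salt term: 16.6 × (-1.222) = -20.285
GC term: 0.41 × 72 = 29.52; length term: −675/50 = −13.5
Tm = 81.5 + (-20.285) + 29.52 − 13.5 = 77.235 → 77.2°C

77.2°C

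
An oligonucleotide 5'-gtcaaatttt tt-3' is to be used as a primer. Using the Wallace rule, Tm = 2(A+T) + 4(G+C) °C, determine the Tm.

28°C

C=1, G=1, A=3, T=7
So N_AT = 10 and N_GC = 2.
Tm = 2(10) + 4(2) = 20 + 8 = 28°C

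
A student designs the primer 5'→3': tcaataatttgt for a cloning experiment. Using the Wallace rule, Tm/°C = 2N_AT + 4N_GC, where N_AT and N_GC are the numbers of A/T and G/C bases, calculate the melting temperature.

28°C

Counting bases: C=1, G=1, T=6, A=4
AT pairs contribute 10, GC pairs contribute 2.
Tm = 4·2 + 2·10 = 8 + 20 = 28°C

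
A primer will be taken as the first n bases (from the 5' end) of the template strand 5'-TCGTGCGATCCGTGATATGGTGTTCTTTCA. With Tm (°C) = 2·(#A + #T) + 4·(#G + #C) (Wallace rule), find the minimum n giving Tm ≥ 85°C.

n = 29

First 28 bases: TCGTGCGATCCGTGATATGGTGTTCTTT → Tm = 82°C (< 85°C)
First 29 bases: TCGTGCGATCCGTGATATGGTGTTCTTTC → Tm = 86°C (≥ 85°C)
Each additional base adds 2°C (A/T) or 4°C (G/C), so Tm is non-decreasing in n; n = 29 is the first length to reach 85°C.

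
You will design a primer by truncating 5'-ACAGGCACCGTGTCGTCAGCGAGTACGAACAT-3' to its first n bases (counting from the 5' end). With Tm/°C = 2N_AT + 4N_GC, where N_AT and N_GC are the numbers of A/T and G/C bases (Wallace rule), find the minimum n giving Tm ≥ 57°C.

First 17 bases: ACAGGCACCGTGTCGTC → Tm = 56°C (< 57°C)
First 18 bases: ACAGGCACCGTGTCGTCA → Tm = 58°C (≥ 57°C)
Each additional base adds 2°C (A/T) or 4°C (G/C), so Tm is non-decreasing in n; n = 18 is the first length to reach 57°C.

n = 18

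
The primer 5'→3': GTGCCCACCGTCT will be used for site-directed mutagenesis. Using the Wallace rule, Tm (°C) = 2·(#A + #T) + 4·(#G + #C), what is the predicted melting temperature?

Counting bases: A=1, T=3, G=3, C=6
A+T = 4, G+C = 9
Tm = 2×4 + 4×9 = 44°C

44°C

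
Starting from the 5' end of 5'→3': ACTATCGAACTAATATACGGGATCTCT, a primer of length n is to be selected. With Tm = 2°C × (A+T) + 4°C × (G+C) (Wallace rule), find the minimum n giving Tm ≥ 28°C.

n = 10

First 9 bases: ACTATCGAA → Tm = 24°C (< 28°C)
First 10 bases: ACTATCGAAC → Tm = 28°C (≥ 28°C)
Each additional base adds 2°C (A/T) or 4°C (G/C), so Tm is non-decreasing in n; n = 10 is the first length to reach 28°C.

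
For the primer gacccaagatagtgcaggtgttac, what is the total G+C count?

12

Counting bases: G=7, A=7, T=5, C=5
G+C = 7 + 5 = 12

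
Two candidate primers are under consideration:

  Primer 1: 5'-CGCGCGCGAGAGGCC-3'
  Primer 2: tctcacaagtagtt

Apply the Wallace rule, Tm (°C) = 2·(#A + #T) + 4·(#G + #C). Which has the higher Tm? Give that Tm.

Primer 1: A+T=2, G+C=13 → Tm = 2(2)+4(13) = 56°C
Primer 2: A+T=9, G+C=5 → Tm = 2(9)+4(5) = 38°C
56°C vs 38°C → primer 1 is higher.

Primer 1, 56°C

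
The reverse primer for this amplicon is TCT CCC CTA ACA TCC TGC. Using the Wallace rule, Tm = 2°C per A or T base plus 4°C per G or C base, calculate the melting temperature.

56°C

Counting bases: A=3, T=5, G=1, C=9
A+T = 8, G+C = 10
Tm = 2(8) + 4(10) = 16 + 40 = 56°C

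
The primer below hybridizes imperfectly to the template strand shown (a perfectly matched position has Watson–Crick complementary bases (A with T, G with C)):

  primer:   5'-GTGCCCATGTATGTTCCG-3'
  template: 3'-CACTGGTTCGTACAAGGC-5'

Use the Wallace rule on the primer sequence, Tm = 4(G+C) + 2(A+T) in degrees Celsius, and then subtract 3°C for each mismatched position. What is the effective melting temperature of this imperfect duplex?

47°C

Primer base counts: A=2, T=6, G=5, C=5 → A+T=8, G+C=10
Perfect-match Tm = 2(8) + 4(10) = 16 + 40 = 56°C
Mismatches (positions where the bases are not complementary): 3 (at positions 4, 8, 10)
Effective Tm = 56 − 3×3 = 56 − 9 = 47°C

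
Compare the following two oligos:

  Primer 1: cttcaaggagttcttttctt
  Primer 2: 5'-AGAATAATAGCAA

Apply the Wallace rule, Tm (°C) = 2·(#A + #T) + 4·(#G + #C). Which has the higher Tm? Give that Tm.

Primer 1: A+T=13, G+C=7 → Tm = 2(13)+4(7) = 54°C
Primer 2: A+T=10, G+C=3 → Tm = 2(10)+4(3) = 32°C
54°C vs 32°C → primer 1 is higher.

Primer 1, 54°C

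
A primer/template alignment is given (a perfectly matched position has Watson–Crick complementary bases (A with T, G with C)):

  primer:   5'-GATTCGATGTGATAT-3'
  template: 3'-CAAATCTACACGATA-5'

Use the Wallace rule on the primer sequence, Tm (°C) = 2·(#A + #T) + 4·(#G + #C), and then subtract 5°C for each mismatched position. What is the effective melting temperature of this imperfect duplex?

25°C

Primer base counts: A=4, T=6, G=4, C=1 → A+T=10, G+C=5
Perfect-match Tm = 2(10) + 4(5) = 20 + 20 = 40°C
Mismatches (positions where the bases are not complementary): 3 (at positions 2, 5, 12)
Effective Tm = 40 − 3×5 = 40 − 15 = 25°C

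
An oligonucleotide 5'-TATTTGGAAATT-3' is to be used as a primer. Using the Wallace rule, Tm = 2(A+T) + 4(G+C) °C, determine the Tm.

28°C

Scanning the sequence gives G=2, A=4, C=0, T=6.
A+T = 10, G+C = 2
Tm = 4·2 + 2·10 = 8 + 20 = 28°C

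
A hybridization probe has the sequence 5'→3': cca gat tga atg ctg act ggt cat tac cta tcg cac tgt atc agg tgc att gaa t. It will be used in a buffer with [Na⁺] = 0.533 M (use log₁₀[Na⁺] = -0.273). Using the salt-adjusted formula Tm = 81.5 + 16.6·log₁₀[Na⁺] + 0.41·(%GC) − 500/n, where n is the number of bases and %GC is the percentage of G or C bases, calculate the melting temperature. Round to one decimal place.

Length n = 55. Base counts: G=12, C=12, T=17, A=14
G+C = 24, so %GC = 24/55 × 100 = 43.636%
Salt term: 16.6 × (-0.273) = -4.532
GC term: 0.41 × 43.636 = 17.891; length term: −500/55 = −9.091
Tm = 81.5 + (-4.532) + 17.891 − 9.091 = 85.768 → 85.8°C

85.8°C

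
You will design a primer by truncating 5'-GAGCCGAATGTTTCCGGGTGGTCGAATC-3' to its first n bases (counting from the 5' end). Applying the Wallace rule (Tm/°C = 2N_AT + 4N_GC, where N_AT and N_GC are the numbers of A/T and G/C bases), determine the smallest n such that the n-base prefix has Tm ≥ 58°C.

First 17 bases: GAGCCGAATGTTTCCGG → Tm = 54°C (< 58°C)
First 18 bases: GAGCCGAATGTTTCCGGG → Tm = 58°C (≥ 58°C)
Each additional base adds 2°C (A/T) or 4°C (G/C), so Tm is non-decreasing in n; n = 18 is the first length to reach 58°C.

n = 18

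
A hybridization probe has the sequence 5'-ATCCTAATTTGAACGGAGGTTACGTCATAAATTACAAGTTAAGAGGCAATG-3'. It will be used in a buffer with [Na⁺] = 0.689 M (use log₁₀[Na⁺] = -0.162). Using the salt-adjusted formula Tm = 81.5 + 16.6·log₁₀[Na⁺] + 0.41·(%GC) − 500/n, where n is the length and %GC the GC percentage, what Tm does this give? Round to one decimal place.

Length n = 51. A=19, T=14, C=7, G=11
G+C = 18, so %GC = 18/51 × 100 = 35.294%
Salt term: 16.6 × (-0.162) = -2.689
GC term: 0.41 × 35.294 = 14.471; length term: −500/51 = −9.804
Tm = 81.5 + (-2.689) + 14.471 − 9.804 = 83.478 → 83.5°C

83.5°C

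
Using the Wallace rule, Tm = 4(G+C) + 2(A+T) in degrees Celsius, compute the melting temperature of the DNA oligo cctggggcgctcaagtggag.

Base counts: T=3, A=3, G=9, C=5
AT pairs contribute 6, GC pairs contribute 14.
Tm = 4·14 + 2·6 = 56 + 12 = 68°C

68°C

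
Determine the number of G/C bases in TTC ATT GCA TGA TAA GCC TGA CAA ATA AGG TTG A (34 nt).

12

C=5, A=12, T=10, G=7
Total G or C: 7 + 5 = 12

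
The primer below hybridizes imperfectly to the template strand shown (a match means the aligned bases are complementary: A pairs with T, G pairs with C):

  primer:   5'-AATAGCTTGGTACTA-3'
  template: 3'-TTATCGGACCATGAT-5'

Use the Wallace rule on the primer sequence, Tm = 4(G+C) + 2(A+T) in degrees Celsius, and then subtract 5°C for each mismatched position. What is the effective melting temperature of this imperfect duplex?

35°C

Primer base counts: A=5, T=5, G=3, C=2 → A+T=10, G+C=5
Perfect-match Tm = 2(10) + 4(5) = 20 + 20 = 40°C
Mismatches (positions where the bases are not complementary): 1 (at position 7)
Effective Tm = 40 − 1×5 = 40 − 5 = 35°C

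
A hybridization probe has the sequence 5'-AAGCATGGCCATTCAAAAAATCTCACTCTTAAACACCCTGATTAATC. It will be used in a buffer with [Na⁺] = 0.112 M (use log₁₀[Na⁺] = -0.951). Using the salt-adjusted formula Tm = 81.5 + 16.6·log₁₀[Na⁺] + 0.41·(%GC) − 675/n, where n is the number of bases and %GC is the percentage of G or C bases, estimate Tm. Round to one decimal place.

66.2°C

Length n = 47. Base counts: A=18, G=4, T=12, C=13
G+C = 17, so %GC = 17/47 × 100 = 36.17%
Salt term: 16.6 × (-0.951) = -15.787
GC term: 0.41 × 36.17 = 14.83; length term: −675/47 = −14.362
Tm = 81.5 + (-15.787) + 14.83 − 14.362 = 66.181 → 66.2°C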